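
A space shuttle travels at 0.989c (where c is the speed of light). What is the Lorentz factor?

v/c = 0.989, so (v/c)² = 0.978121
1 - (v/c)² = 0.021879
γ = 1/√(0.021879) = 6.761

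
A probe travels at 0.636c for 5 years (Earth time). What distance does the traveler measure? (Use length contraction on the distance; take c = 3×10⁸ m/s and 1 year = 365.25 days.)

Earth distance: d = v × t = 0.636c × 5 yr = 3.011×10¹⁶ m
γ = 1.296
d' = d/γ = 3.011×10¹⁶/1.296 = 2.323×10¹⁶ m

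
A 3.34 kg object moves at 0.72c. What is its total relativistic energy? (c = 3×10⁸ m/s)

γ = 1/√(1 - 0.72²) = 1.441
mc² = 3.34 × (3×10⁸)² = 3.006×10¹⁷ J
E = γmc² = 1.441 × 3.006×10¹⁷ = 4.332×10¹⁷ J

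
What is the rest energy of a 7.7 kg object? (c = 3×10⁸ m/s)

c² = (3×10⁸)² = 9.000×10¹⁶ m²/s²
E₀ = mc² = 7.7 × 9.000×10¹⁶ = 6.930×10¹⁷ J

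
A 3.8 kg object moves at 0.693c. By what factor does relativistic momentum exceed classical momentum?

p_rel = γmv, p_class = mv
Ratio = γ = 1/√(1 - 0.693²) = 1.387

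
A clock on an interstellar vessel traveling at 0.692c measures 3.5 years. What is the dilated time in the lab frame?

Proper time Δt₀ = 3.5 years
γ = 1/√(1 - 0.692²) = 1.385
Δt = γΔt₀ = 1.385 × 3.5 = 4.848 years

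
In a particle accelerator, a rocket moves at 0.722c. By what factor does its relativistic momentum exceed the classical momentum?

p_rel = γmv, p_class = mv
Ratio = γ = 1/√(1 - 0.722²)
= 1/√(0.478716) = 1.445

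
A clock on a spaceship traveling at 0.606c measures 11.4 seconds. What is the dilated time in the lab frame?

Proper time Δt₀ = 11.4 seconds
γ = 1/√(1 - 0.606²) = 1.257
Δt = γΔt₀ = 1.257 × 11.4 = 14.33 seconds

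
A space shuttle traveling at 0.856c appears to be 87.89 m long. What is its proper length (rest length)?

Contracted length L = 87.89 m
γ = 1/√(1 - 0.856²) = 1.934
L₀ = γL = 1.934 × 87.89 = 170.0 m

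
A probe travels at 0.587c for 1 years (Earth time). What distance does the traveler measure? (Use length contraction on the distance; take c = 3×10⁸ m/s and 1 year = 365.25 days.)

Earth distance: d = v × t = 0.587c × 1 yr = 5.5573×10¹⁵ m
γ = 1.2352
d' = d/γ = 5.5573×10¹⁵/1.2352 = 4.499×10¹⁵ m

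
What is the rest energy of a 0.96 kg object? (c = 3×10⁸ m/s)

c² = (3×10⁸)² = 9.000×10¹⁶ m²/s²
E₀ = mc² = 0.96 × 9.000×10¹⁶ = 8.640×10¹⁶ J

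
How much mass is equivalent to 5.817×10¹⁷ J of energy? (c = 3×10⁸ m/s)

From E = mc², we get m = E/c²
c² = (3×10⁸)² = 9×10¹⁶ m²/s²
m = 5.817×10¹⁷ / 9×10¹⁶ = 6.463 kg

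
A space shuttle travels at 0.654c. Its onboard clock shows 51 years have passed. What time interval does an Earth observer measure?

Proper time Δt₀ = 51 years
γ = 1/√(1 - 0.654²) = 1.322
Δt = γΔt₀ = 1.322 × 51 = 67.42 years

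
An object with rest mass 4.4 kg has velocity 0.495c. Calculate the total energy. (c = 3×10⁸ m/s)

γ = 1/√(1 - 0.495²) = 1.151
mc² = 4.4 × (3×10⁸)² = 3.960×10¹⁷ J
E = γmc² = 1.151 × 3.960×10¹⁷ = 4.558×10¹⁷ J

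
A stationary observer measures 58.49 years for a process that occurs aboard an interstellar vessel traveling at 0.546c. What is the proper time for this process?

Dilated time Δt = 58.49 years
γ = 1/√(1 - 0.546²) = 1.1936
Δt₀ = Δt/γ = 58.49/1.1936 = 49.00 years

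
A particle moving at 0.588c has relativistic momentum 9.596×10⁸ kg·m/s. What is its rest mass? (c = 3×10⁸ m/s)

γ = 1/√(1 - 0.588²) = 1.2363
v = 0.588 × 3×10⁸ = 1.764×10⁸ m/s
m = p/(γv) = 9.596×10⁸/(1.2363 × 1.764×10⁸) = 4.400 kg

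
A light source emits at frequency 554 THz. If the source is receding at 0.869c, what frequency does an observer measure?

β = v/c = 0.869
(1-β)/(1+β) = 0.131/1.869 = 0.07009
Doppler factor = √(0.07009) = 0.26475
f_obs = 554 × 0.26475 = 146.7 THz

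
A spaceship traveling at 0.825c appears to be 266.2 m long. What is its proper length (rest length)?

Contracted length L = 266.2 m
γ = 1/√(1 - 0.825²) = 1.7695
L₀ = γL = 1.7695 × 266.2 = 471.0 m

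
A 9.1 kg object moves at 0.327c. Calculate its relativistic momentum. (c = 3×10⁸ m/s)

γ = 1/√(1 - 0.327²) = 1.05817
v = 0.327 × 3×10⁸ = 9.810×10⁷ m/s
p = γmv = 1.05817 × 9.1 × 9.810×10⁷ = 9.446×10⁸ kg·m/s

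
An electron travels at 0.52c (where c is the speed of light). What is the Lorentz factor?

v/c = 0.52, so (v/c)² = 0.2704
1 - (v/c)² = 0.7296
γ = 1/√(0.7296) = 1.171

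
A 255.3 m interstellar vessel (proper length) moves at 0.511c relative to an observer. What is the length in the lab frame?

Proper length L₀ = 255.3 m
γ = 1/√(1 - 0.511²) = 1.163
L = L₀/γ = 255.3/1.163 = 219.5 m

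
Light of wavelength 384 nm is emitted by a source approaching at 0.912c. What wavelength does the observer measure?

β = 0.912
Wavelength Doppler factor = √(0.088/1.912) = √(0.046025) = 0.21453
λ_obs = 384 × 0.21453 = 82.38 nm (blueshift)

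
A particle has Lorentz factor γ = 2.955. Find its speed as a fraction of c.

From γ = 1/√(1 - v²/c²):
1/γ² = 1/2.955² = 0.1145
v²/c² = 1 - 0.1145 = 0.8855
v/c = √(0.8855) = 0.9410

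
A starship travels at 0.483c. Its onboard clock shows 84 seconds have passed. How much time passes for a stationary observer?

Proper time Δt₀ = 84 seconds
γ = 1/√(1 - 0.483²) = 1.142
Δt = γΔt₀ = 1.142 × 84 = 95.93 seconds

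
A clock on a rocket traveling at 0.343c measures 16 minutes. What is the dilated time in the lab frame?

Proper time Δt₀ = 16 minutes
γ = 1/√(1 - 0.343²) = 1.0646
Δt = γΔt₀ = 1.0646 × 16 = 17.03 minutes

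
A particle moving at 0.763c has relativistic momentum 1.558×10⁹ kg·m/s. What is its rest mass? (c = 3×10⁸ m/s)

γ = 1/√(1 - 0.763²) = 1.547
v = 0.763 × 3×10⁸ = 2.289×10⁸ m/s
m = p/(γv) = 1.558×10⁹/(1.547 × 2.289×10⁸) = 4.400 kg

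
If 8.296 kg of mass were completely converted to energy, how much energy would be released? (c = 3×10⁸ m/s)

Using E = mc²:
c² = (3×10⁸)² = 9×10¹⁶ m²/s²
E = 8.296 × 9×10¹⁶ = 7.466×10¹⁷ J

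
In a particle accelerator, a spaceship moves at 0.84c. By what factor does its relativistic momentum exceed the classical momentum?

p_rel = γmv, p_class = mv
Ratio = γ = 1/√(1 - 0.84²)
= 1/√(0.2944) = 1.843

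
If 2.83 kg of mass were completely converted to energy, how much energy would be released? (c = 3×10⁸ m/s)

Using E = mc²:
c² = (3×10⁸)² = 9×10¹⁶ m²/s²
E = 2.83 × 9×10¹⁶ = 2.547×10¹⁷ J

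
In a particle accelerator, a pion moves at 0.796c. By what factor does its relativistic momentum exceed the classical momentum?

p_rel = γmv, p_class = mv
Ratio = γ = 1/√(1 - 0.796²)
= 1/√(0.366384) = 1.652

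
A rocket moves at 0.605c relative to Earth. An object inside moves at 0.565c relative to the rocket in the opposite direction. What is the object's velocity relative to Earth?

Object's velocity in rocket frame is u' = -0.565c
u = (u' + v)/(1 + u'v/c²) = (v - 0.565)/(1 - 0.565·v/c²)
Numerator: 0.605 - 0.565 = 0.04
Denominator: 1 - 0.341825 = 0.658175
u = 0.04/0.658175 = 0.06077c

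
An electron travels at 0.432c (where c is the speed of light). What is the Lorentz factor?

v/c = 0.432, so (v/c)² = 0.186624
1 - (v/c)² = 0.813376
γ = 1/√(0.813376) = 1.109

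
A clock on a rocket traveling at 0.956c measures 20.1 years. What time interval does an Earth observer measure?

Proper time Δt₀ = 20.1 years
γ = 1/√(1 - 0.956²) = 3.4087
Δt = γΔt₀ = 3.4087 × 20.1 = 68.51 years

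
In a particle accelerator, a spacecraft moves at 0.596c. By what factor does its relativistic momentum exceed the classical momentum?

p_rel = γmv, p_class = mv
Ratio = γ = 1/√(1 - 0.596²)
= 1/√(0.644784) = 1.245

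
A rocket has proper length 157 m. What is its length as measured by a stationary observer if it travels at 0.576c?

Proper length L₀ = 157 m
γ = 1/√(1 - 0.576²) = 1.2233
L = L₀/γ = 157/1.2233 = 128.3 m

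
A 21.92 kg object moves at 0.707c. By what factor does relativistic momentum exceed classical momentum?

p_rel = γmv, p_class = mv
Ratio = γ = 1/√(1 - 0.707²) = 1.414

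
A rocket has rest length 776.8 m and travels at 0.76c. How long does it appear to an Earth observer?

Proper length L₀ = 776.8 m
γ = 1/√(1 - 0.76²) = 1.5386
L = L₀/γ = 776.8/1.5386 = 504.9 m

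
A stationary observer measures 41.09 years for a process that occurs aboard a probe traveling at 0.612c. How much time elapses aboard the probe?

Dilated time Δt = 41.09 years
γ = 1/√(1 - 0.612²) = 1.2644
Δt₀ = Δt/γ = 41.09/1.2644 = 32.50 years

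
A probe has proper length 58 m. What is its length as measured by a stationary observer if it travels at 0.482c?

Proper length L₀ = 58 m
γ = 1/√(1 - 0.482²) = 1.1413
L = L₀/γ = 58/1.1413 = 50.82 m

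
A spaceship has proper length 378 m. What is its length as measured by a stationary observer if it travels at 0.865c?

Proper length L₀ = 378 m
γ = 1/√(1 - 0.865²) = 1.993
L = L₀/γ = 378/1.993 = 189.7 m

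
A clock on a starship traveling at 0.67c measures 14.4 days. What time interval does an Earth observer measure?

Proper time Δt₀ = 14.4 days
γ = 1/√(1 - 0.67²) = 1.347
Δt = γΔt₀ = 1.347 × 14.4 = 19.40 days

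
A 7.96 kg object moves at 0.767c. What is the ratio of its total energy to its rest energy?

E = γmc², E₀ = mc²
E/E₀ = γ = 1/√(1 - 0.767²) = 1.558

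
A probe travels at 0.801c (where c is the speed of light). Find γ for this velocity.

v/c = 0.801, so (v/c)² = 0.641601
1 - (v/c)² = 0.358399
γ = 1/√(0.358399) = 1.670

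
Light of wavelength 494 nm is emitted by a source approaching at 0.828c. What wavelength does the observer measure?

β = 0.828
Wavelength Doppler factor = √(0.172/1.828) = √(0.09409) = 0.3067
λ_obs = 494 × 0.3067 = 151.5 nm (blueshift)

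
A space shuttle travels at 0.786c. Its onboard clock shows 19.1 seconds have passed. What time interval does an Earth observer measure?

Proper time Δt₀ = 19.1 seconds
γ = 1/√(1 - 0.786²) = 1.6175
Δt = γΔt₀ = 1.6175 × 19.1 = 30.89 seconds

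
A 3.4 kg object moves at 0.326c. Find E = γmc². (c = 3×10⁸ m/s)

γ = 1/√(1 - 0.326²) = 1.058
mc² = 3.4 × (3×10⁸)² = 3.060×10¹⁷ J
E = γmc² = 1.058 × 3.060×10¹⁷ = 3.237×10¹⁷ J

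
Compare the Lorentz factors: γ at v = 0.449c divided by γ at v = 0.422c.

γ₁ = 1/√(1 - 0.449²) = 1.119
γ₂ = 1/√(1 - 0.422²) = 1.103
γ₁/γ₂ = 1.119/1.103 = 1.015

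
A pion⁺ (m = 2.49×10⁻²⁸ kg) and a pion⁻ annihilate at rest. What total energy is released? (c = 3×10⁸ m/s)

Both particles have the same rest mass, so total mass = 2m
E = 2m·c² = 2 × 2.49×10⁻²⁸ × (3×10⁸)²
= 2 × 2.49×10⁻²⁸ × 9×10¹⁶
= 4.482×10⁻¹¹ J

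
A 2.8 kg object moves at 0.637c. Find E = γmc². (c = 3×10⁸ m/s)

γ = 1/√(1 - 0.637²) = 1.2972
mc² = 2.8 × (3×10⁸)² = 2.520×10¹⁷ J
E = γmc² = 1.2972 × 2.520×10¹⁷ = 3.269×10¹⁷ J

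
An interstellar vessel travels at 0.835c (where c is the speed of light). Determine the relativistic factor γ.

v/c = 0.835, so (v/c)² = 0.697225
1 - (v/c)² = 0.302775
γ = 1/√(0.302775) = 1.817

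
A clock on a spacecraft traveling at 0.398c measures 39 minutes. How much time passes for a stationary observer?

Proper time Δt₀ = 39 minutes
γ = 1/√(1 - 0.398²) = 1.090
Δt = γΔt₀ = 1.090 × 39 = 42.51 minutes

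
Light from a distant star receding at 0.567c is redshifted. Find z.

β = 0.567
(1+β)/(1-β) = 1.567/0.433 = 3.619
√(3.619) = 1.9024
z = 1.9024 - 1 = 0.9024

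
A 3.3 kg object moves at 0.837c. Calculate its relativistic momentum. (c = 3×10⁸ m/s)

γ = 1/√(1 - 0.837²) = 1.827
v = 0.837 × 3×10⁸ = 2.511×10⁸ m/s
p = γmv = 1.827 × 3.3 × 2.511×10⁸ = 1.514×10⁹ kg·m/s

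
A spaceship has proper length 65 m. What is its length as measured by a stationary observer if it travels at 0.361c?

Proper length L₀ = 65 m
γ = 1/√(1 - 0.361²) = 1.0723
L = L₀/γ = 65/1.0723 = 60.62 m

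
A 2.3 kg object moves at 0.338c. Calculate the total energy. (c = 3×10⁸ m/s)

γ = 1/√(1 - 0.338²) = 1.0625
mc² = 2.3 × (3×10⁸)² = 2.070×10¹⁷ J
E = γmc² = 1.0625 × 2.070×10¹⁷ = 2.199×10¹⁷ J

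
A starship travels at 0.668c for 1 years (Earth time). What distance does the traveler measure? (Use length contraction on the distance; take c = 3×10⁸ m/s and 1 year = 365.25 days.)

Earth distance: d = v × t = 0.668c × 1 yr = 6.3241×10¹⁵ m
γ = 1.3438
d' = d/γ = 6.3241×10¹⁵/1.3438 = 4.706×10¹⁵ m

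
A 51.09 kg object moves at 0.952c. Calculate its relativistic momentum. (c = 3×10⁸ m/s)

γ = 1/√(1 - 0.952²) = 3.267
v = 0.952 × 3×10⁸ = 2.856×10⁸ m/s
p = γmv = 3.267 × 51.09 × 2.856×10⁸ = 4.767×10¹⁰ kg·m/s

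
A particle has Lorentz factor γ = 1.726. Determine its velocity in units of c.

From γ = 1/√(1 - v²/c²):
1/γ² = 1/1.726² = 0.33567
v²/c² = 1 - 0.33567 = 0.66433
v/c = √(0.66433) = 0.8151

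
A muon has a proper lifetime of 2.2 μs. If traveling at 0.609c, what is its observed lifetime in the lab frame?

Proper lifetime τ₀ = 2.2 μs
γ = 1/√(1 - 0.609²) = 1.261
τ = γτ₀ = 1.261 × 2.2 μs = 2.774 μs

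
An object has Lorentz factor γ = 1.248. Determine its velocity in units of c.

From γ = 1/√(1 - v²/c²):
1/γ² = 1/1.248² = 0.64205
v²/c² = 1 - 0.64205 = 0.35795
v/c = √(0.35795) = 0.5983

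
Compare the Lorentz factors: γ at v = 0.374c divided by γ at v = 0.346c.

γ₁ = 1/√(1 - 0.374²) = 1.0783
γ₂ = 1/√(1 - 0.346²) = 1.0658
γ₁/γ₂ = 1.0783/1.0658 = 1.012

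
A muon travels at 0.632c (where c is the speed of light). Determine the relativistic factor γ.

v/c = 0.632, so (v/c)² = 0.399424
1 - (v/c)² = 0.600576
γ = 1/√(0.600576) = 1.290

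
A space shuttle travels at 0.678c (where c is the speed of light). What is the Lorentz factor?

v/c = 0.678, so (v/c)² = 0.459684
1 - (v/c)² = 0.540316
γ = 1/√(0.540316) = 1.360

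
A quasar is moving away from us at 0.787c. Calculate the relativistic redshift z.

β = 0.787
(1+β)/(1-β) = 1.787/0.213 = 8.3897
√(8.3897) = 2.896
z = 2.896 - 1 = 1.896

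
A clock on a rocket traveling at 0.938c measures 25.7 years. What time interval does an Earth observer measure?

Proper time Δt₀ = 25.7 years
γ = 1/√(1 - 0.938²) = 2.885
Δt = γΔt₀ = 2.885 × 25.7 = 74.14 years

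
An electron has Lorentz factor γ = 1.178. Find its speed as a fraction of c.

From γ = 1/√(1 - v²/c²):
1/γ² = 1/1.178² = 0.7206
v²/c² = 1 - 0.7206 = 0.2794
v/c = √(0.2794) = 0.5286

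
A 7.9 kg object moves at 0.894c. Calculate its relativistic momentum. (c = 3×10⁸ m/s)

γ = 1/√(1 - 0.894²) = 2.232
v = 0.894 × 3×10⁸ = 2.682×10⁸ m/s
p = γmv = 2.232 × 7.9 × 2.682×10⁸ = 4.729×10⁹ kg·m/s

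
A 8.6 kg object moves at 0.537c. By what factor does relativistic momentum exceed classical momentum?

p_rel = γmv, p_class = mv
Ratio = γ = 1/√(1 - 0.537²) = 1.185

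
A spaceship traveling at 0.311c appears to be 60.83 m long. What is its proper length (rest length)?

Contracted length L = 60.83 m
γ = 1/√(1 - 0.311²) = 1.05218
L₀ = γL = 1.05218 × 60.83 = 64.00 m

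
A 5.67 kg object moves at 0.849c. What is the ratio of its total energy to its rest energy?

E = γmc², E₀ = mc²
E/E₀ = γ = 1/√(1 - 0.849²) = 1.893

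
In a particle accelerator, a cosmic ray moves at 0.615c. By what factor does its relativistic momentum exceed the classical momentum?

p_rel = γmv, p_class = mv
Ratio = γ = 1/√(1 - 0.615²)
= 1/√(0.621775) = 1.268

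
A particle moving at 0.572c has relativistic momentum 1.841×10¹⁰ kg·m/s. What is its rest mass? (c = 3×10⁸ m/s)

γ = 1/√(1 - 0.572²) = 1.2191
v = 0.572 × 3×10⁸ = 1.716×10⁸ m/s
m = p/(γv) = 1.841×10¹⁰/(1.2191 × 1.716×10⁸) = 88.00 kg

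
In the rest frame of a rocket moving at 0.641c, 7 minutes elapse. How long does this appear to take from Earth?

Proper time Δt₀ = 7 minutes
γ = 1/√(1 - 0.641²) = 1.3029
Δt = γΔt₀ = 1.3029 × 7 = 9.120 minutes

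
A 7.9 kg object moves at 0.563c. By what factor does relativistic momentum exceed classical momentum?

p_rel = γmv, p_class = mv
Ratio = γ = 1/√(1 - 0.563²) = 1.210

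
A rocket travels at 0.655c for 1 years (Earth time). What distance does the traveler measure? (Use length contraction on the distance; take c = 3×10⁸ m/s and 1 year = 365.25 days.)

Earth distance: d = v × t = 0.655c × 1 yr = 6.2011×10¹⁵ m
γ = 1.3234
d' = d/γ = 6.2011×10¹⁵/1.3234 = 4.686×10¹⁵ m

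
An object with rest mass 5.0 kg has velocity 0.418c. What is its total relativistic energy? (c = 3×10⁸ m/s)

γ = 1/√(1 - 0.418²) = 1.1008
mc² = 5.0 × (3×10⁸)² = 4.500×10¹⁷ J
E = γmc² = 1.1008 × 4.500×10¹⁷ = 4.954×10¹⁷ J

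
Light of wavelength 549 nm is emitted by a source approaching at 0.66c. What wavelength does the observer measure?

β = 0.66
Wavelength Doppler factor = √(0.34/1.66) = √(0.20482) = 0.4526
λ_obs = 549 × 0.4526 = 248.5 nm (blueshift)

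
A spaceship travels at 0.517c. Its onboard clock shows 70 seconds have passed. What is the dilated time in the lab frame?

Proper time Δt₀ = 70 seconds
γ = 1/√(1 - 0.517²) = 1.16824
Δt = γΔt₀ = 1.16824 × 70 = 81.78 seconds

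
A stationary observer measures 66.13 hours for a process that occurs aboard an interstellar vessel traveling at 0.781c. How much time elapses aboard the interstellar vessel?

Dilated time Δt = 66.13 hours
γ = 1/√(1 - 0.781²) = 1.6012
Δt₀ = Δt/γ = 66.13/1.6012 = 41.30 hours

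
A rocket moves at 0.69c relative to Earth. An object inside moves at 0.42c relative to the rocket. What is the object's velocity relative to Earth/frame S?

u = (u' + v)/(1 + u'v/c²)
Numerator: 0.42 + 0.69 = 1.11
Denominator: 1 + 0.2898 = 1.2898
u = 1.11/1.2898 = 0.8606c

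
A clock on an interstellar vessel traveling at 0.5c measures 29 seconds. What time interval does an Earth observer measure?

Proper time Δt₀ = 29 seconds
γ = 1/√(1 - 0.5²) = 1.1547
Δt = γΔt₀ = 1.1547 × 29 = 33.49 seconds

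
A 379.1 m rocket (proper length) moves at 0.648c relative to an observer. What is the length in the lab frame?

Proper length L₀ = 379.1 m
γ = 1/√(1 - 0.648²) = 1.313
L = L₀/γ = 379.1/1.313 = 288.7 m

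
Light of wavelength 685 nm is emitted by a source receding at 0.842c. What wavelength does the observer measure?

β = 0.842
Wavelength Doppler factor = √(1.842/0.158) = √(11.658) = 3.414
λ_obs = 685 × 3.414 = 2339 nm (redshift)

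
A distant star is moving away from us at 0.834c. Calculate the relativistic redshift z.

β = 0.834
(1+β)/(1-β) = 1.834/0.166 = 11.05
√(11.05) = 3.324
z = 3.324 - 1 = 2.324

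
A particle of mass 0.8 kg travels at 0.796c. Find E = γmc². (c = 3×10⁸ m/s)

γ = 1/√(1 - 0.796²) = 1.652
mc² = 0.8 × (3×10⁸)² = 7.200×10¹⁶ J
E = γmc² = 1.652 × 7.200×10¹⁶ = 1.189×10¹⁷ J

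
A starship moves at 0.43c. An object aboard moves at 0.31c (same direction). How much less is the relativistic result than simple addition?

Classical: u' + v = 0.31 + 0.43 = 0.74c
Relativistic: u = (0.31 + 0.43)/(1 + 0.1333) = 0.74/1.1333 = 0.65296c
Difference: 0.74 - 0.65296 = 0.08704c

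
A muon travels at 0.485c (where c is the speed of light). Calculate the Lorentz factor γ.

v/c = 0.485, so (v/c)² = 0.235225
1 - (v/c)² = 0.764775
γ = 1/√(0.764775) = 1.143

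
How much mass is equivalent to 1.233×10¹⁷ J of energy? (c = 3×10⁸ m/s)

From E = mc², we get m = E/c²
c² = (3×10⁸)² = 9×10¹⁶ m²/s²
m = 1.233×10¹⁷ / 9×10¹⁶ = 1.370 kg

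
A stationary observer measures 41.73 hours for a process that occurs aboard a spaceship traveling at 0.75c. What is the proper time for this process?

Dilated time Δt = 41.73 hours
γ = 1/√(1 - 0.75²) = 1.512
Δt₀ = Δt/γ = 41.73/1.512 = 27.60 hours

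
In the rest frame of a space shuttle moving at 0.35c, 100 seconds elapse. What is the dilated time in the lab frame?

Proper time Δt₀ = 100 seconds
γ = 1/√(1 - 0.35²) = 1.068
Δt = γΔt₀ = 1.068 × 100 = 106.8 seconds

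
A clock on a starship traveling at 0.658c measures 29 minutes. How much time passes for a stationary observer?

Proper time Δt₀ = 29 minutes
γ = 1/√(1 - 0.658²) = 1.328
Δt = γΔt₀ = 1.328 × 29 = 38.51 minutes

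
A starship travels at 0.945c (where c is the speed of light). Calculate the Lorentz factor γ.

v/c = 0.945, so (v/c)² = 0.893025
1 - (v/c)² = 0.106975
γ = 1/√(0.106975) = 3.057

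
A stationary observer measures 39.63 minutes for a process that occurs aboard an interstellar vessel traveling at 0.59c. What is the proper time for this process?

Dilated time Δt = 39.63 minutes
γ = 1/√(1 - 0.59²) = 1.2385
Δt₀ = Δt/γ = 39.63/1.2385 = 32.00 minutes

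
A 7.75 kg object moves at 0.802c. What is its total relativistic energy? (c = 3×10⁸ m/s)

γ = 1/√(1 - 0.802²) = 1.674
mc² = 7.75 × (3×10⁸)² = 6.975×10¹⁷ J
E = γmc² = 1.674 × 6.975×10¹⁷ = 1.168×10¹⁸ J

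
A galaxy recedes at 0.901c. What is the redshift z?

β = 0.901
(1+β)/(1-β) = 1.901/0.099 = 19.20
√(19.20) = 4.382
z = 4.382 - 1 = 3.382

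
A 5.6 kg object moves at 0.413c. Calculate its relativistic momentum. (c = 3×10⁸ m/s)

γ = 1/√(1 - 0.413²) = 1.098
v = 0.413 × 3×10⁸ = 1.239×10⁸ m/s
p = γmv = 1.098 × 5.6 × 1.239×10⁸ = 7.618×10⁸ kg·m/s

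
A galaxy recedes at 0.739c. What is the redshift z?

β = 0.739
(1+β)/(1-β) = 1.739/0.261 = 6.663
√(6.663) = 2.581
z = 2.581 - 1 = 1.581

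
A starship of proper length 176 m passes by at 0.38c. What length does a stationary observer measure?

Proper length L₀ = 176 m
γ = 1/√(1 - 0.38²) = 1.081
L = L₀/γ = 176/1.081 = 162.8 m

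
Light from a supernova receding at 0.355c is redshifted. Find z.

β = 0.355
(1+β)/(1-β) = 1.355/0.645 = 2.1008
√(2.1008) = 1.4494
z = 1.4494 - 1 = 0.4494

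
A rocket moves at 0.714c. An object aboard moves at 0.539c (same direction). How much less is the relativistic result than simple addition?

Classical: u' + v = 0.539 + 0.714 = 1.253c
Relativistic: u = (0.539 + 0.714)/(1 + 0.384846) = 1.253/1.384846 = 0.9048c
Difference: 1.253 - 0.9048 = 0.3482c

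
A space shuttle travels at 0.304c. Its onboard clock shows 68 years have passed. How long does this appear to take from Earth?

Proper time Δt₀ = 68 years
γ = 1/√(1 - 0.304²) = 1.0497
Δt = γΔt₀ = 1.0497 × 68 = 71.38 years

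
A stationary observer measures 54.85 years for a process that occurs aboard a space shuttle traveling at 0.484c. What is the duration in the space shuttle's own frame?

Dilated time Δt = 54.85 years
γ = 1/√(1 - 0.484²) = 1.1428
Δt₀ = Δt/γ = 54.85/1.1428 = 48.00 years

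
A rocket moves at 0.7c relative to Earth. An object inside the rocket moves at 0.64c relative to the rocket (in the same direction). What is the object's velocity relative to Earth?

u = (u' + v)/(1 + u'v/c²)
Numerator: 0.64 + 0.7 = 1.34
Denominator: 1 + 0.448 = 1.448
u = 1.34/1.448 = 0.9254c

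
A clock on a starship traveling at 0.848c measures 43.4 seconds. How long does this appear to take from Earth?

Proper time Δt₀ = 43.4 seconds
γ = 1/√(1 - 0.848²) = 1.8868
Δt = γΔt₀ = 1.8868 × 43.4 = 81.89 seconds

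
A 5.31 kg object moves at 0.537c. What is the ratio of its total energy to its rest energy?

E = γmc², E₀ = mc²
E/E₀ = γ = 1/√(1 - 0.537²) = 1.185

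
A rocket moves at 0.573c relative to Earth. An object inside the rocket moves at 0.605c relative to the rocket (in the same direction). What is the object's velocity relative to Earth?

u = (u' + v)/(1 + u'v/c²)
Numerator: 0.605 + 0.573 = 1.178
Denominator: 1 + 0.346665 = 1.346665
u = 1.178/1.346665 = 0.8748c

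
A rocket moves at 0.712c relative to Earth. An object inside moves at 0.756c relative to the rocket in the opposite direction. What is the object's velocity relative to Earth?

Object's velocity in rocket frame is u' = -0.756c
u = (u' + v)/(1 + u'v/c²) = (v - 0.756)/(1 - 0.756·v/c²)
Numerator: 0.712 - 0.756 = -0.044
Denominator: 1 - 0.538272 = 0.461728
u = -0.044/0.461728 = -0.09529c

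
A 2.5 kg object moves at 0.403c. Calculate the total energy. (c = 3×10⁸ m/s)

γ = 1/√(1 - 0.403²) = 1.09266
mc² = 2.5 × (3×10⁸)² = 2.250×10¹⁷ J
E = γmc² = 1.09266 × 2.250×10¹⁷ = 2.458×10¹⁷ J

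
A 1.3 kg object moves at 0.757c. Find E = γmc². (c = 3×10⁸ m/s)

γ = 1/√(1 - 0.757²) = 1.5304
mc² = 1.3 × (3×10⁸)² = 1.170×10¹⁷ J
E = γmc² = 1.5304 × 1.170×10¹⁷ = 1.791×10¹⁷ J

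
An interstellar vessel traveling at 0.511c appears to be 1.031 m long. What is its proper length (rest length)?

Contracted length L = 1.031 m
γ = 1/√(1 - 0.511²) = 1.163
L₀ = γL = 1.163 × 1.031 = 1.199 m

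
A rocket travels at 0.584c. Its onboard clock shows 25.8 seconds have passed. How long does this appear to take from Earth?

Proper time Δt₀ = 25.8 seconds
γ = 1/√(1 - 0.584²) = 1.2319
Δt = γΔt₀ = 1.2319 × 25.8 = 31.78 seconds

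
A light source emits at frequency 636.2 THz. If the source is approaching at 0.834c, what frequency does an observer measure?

β = v/c = 0.834
(1+β)/(1-β) = 1.834/0.166 = 11.05
Doppler factor = √(11.05) = 3.324
f_obs = 636.2 × 3.324 = 2115 THz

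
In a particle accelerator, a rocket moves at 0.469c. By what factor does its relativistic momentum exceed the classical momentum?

p_rel = γmv, p_class = mv
Ratio = γ = 1/√(1 - 0.469²)
= 1/√(0.780039) = 1.132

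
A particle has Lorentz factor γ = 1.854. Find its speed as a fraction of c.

From γ = 1/√(1 - v²/c²):
1/γ² = 1/1.854² = 0.2909
v²/c² = 1 - 0.2909 = 0.7091
v/c = √(0.7091) = 0.8421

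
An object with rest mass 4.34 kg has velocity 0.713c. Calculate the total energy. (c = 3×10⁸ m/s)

γ = 1/√(1 - 0.713²) = 1.4262
mc² = 4.34 × (3×10⁸)² = 3.906×10¹⁷ J
E = γmc² = 1.4262 × 3.906×10¹⁷ = 5.571×10¹⁷ J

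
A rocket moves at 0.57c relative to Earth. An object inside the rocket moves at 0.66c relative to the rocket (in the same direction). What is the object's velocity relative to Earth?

u = (u' + v)/(1 + u'v/c²)
Numerator: 0.66 + 0.57 = 1.23
Denominator: 1 + 0.3762 = 1.3762
u = 1.23/1.3762 = 0.8938c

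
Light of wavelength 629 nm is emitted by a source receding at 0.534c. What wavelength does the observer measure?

β = 0.534
Wavelength Doppler factor = √(1.534/0.466) = √(3.292) = 1.814
λ_obs = 629 × 1.814 = 1141 nm (redshift)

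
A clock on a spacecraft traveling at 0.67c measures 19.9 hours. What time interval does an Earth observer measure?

Proper time Δt₀ = 19.9 hours
γ = 1/√(1 - 0.67²) = 1.347
Δt = γΔt₀ = 1.347 × 19.9 = 26.81 hours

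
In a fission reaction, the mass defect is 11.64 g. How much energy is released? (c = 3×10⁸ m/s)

Convert mass defect: Δm = 11.64 g = 0.01164 kg
E = Δm·c² = 0.01164 × (3×10⁸)²
= 0.01164 × 9×10¹⁶ = 1.048×10¹⁵ J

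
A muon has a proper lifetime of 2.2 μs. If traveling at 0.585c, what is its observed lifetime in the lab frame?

Proper lifetime τ₀ = 2.2 μs
γ = 1/√(1 - 0.585²) = 1.233
τ = γτ₀ = 1.233 × 2.2 μs = 2.713 μs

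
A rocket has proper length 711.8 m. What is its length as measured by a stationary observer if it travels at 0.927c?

Proper length L₀ = 711.8 m
γ = 1/√(1 - 0.927²) = 2.666
L = L₀/γ = 711.8/2.666 = 267.0 m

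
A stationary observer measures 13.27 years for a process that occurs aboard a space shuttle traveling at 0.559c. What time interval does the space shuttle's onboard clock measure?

Dilated time Δt = 13.27 years
γ = 1/√(1 - 0.559²) = 1.206
Δt₀ = Δt/γ = 13.27/1.206 = 11.00 years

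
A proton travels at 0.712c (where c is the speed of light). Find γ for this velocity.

v/c = 0.712, so (v/c)² = 0.506944
1 - (v/c)² = 0.493056
γ = 1/√(0.493056) = 1.424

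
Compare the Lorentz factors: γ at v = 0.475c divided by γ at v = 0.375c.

γ₁ = 1/√(1 - 0.475²) = 1.136
γ₂ = 1/√(1 - 0.375²) = 1.079
γ₁/γ₂ = 1.136/1.079 = 1.053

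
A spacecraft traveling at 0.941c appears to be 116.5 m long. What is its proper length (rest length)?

Contracted length L = 116.5 m
γ = 1/√(1 - 0.941²) = 2.955
L₀ = γL = 2.955 × 116.5 = 344.3 m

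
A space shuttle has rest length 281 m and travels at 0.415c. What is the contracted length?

Proper length L₀ = 281 m
γ = 1/√(1 - 0.415²) = 1.099
L = L₀/γ = 281/1.099 = 255.7 m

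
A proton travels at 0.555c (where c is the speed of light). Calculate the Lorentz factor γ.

v/c = 0.555, so (v/c)² = 0.308025
1 - (v/c)² = 0.691975
γ = 1/√(0.691975) = 1.202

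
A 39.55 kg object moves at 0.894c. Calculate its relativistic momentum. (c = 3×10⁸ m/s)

γ = 1/√(1 - 0.894²) = 2.2318
v = 0.894 × 3×10⁸ = 2.682×10⁸ m/s
p = γmv = 2.2318 × 39.55 × 2.682×10⁸ = 2.367×10¹⁰ kg·m/s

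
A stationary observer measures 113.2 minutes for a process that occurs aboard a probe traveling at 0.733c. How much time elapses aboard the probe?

Dilated time Δt = 113.2 minutes
γ = 1/√(1 - 0.733²) = 1.4701
Δt₀ = Δt/γ = 113.2/1.4701 = 77.00 minutes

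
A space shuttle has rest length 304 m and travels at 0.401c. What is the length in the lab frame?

Proper length L₀ = 304 m
γ = 1/√(1 - 0.401²) = 1.0916
L = L₀/γ = 304/1.0916 = 278.5 m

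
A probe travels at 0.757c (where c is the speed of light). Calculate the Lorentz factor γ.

v/c = 0.757, so (v/c)² = 0.573049
1 - (v/c)² = 0.426951
γ = 1/√(0.426951) = 1.530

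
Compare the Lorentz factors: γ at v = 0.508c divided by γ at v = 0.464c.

γ₁ = 1/√(1 - 0.508²) = 1.161
γ₂ = 1/√(1 - 0.464²) = 1.129
γ₁/γ₂ = 1.161/1.129 = 1.028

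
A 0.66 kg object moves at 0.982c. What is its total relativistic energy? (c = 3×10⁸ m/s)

γ = 1/√(1 - 0.982²) = 5.294
mc² = 0.66 × (3×10⁸)² = 5.940×10¹⁶ J
E = γmc² = 5.294 × 5.940×10¹⁶ = 3.145×10¹⁷ J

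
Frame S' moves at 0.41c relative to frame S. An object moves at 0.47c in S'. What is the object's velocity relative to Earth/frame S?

u = (u' + v)/(1 + u'v/c²)
Numerator: 0.47 + 0.41 = 0.88
Denominator: 1 + 0.1927 = 1.1927
u = 0.88/1.1927 = 0.7378c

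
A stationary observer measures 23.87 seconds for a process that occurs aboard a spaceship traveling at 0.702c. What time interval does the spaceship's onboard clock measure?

Dilated time Δt = 23.87 seconds
γ = 1/√(1 - 0.702²) = 1.404
Δt₀ = Δt/γ = 23.87/1.404 = 17.00 seconds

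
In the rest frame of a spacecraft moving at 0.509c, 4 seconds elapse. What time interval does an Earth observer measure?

Proper time Δt₀ = 4 seconds
γ = 1/√(1 - 0.509²) = 1.1618
Δt = γΔt₀ = 1.1618 × 4 = 4.647 seconds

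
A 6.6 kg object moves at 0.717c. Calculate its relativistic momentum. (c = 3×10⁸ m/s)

γ = 1/√(1 - 0.717²) = 1.435
v = 0.717 × 3×10⁸ = 2.151×10⁸ m/s
p = γmv = 1.435 × 6.6 × 2.151×10⁸ = 2.037×10⁹ kg·m/s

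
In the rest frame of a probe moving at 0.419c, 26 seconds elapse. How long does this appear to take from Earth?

Proper time Δt₀ = 26 seconds
γ = 1/√(1 - 0.419²) = 1.101
Δt = γΔt₀ = 1.101 × 26 = 28.63 seconds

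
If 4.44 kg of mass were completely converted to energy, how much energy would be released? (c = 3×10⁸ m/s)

Using E = mc²:
c² = (3×10⁸)² = 9×10¹⁶ m²/s²
E = 4.44 × 9×10¹⁶ = 3.996×10¹⁷ J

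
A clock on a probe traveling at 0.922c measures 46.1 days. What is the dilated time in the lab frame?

Proper time Δt₀ = 46.1 days
γ = 1/√(1 - 0.922²) = 2.583
Δt = γΔt₀ = 2.583 × 46.1 = 119.1 days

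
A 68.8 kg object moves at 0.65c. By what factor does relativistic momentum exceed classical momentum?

p_rel = γmv, p_class = mv
Ratio = γ = 1/√(1 - 0.65²) = 1.316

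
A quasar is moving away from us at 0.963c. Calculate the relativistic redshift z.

β = 0.963
(1+β)/(1-β) = 1.963/0.037 = 53.05
√(53.05) = 7.284
z = 7.284 - 1 = 6.284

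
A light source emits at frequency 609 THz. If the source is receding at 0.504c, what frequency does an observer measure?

β = v/c = 0.504
(1-β)/(1+β) = 0.496/1.504 = 0.3298
Doppler factor = √(0.3298) = 0.5743
f_obs = 609 × 0.5743 = 349.7 THz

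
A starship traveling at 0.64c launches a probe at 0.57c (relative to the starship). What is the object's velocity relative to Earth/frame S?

u = (u' + v)/(1 + u'v/c²)
Numerator: 0.57 + 0.64 = 1.21
Denominator: 1 + 0.3648 = 1.3648
u = 1.21/1.3648 = 0.8866c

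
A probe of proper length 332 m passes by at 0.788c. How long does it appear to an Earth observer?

Proper length L₀ = 332 m
γ = 1/√(1 - 0.788²) = 1.624
L = L₀/γ = 332/1.624 = 204.4 m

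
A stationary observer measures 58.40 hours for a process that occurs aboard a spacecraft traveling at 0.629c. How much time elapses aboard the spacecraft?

Dilated time Δt = 58.40 hours
γ = 1/√(1 - 0.629²) = 1.2863
Δt₀ = Δt/γ = 58.40/1.2863 = 45.40 hours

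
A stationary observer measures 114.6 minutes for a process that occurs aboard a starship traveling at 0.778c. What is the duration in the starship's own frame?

Dilated time Δt = 114.6 minutes
γ = 1/√(1 - 0.778²) = 1.5917
Δt₀ = Δt/γ = 114.6/1.5917 = 72.00 minutes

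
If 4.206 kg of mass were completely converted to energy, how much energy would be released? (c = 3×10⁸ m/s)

Using E = mc²:
c² = (3×10⁸)² = 9×10¹⁶ m²/s²
E = 4.206 × 9×10¹⁶ = 3.785×10¹⁷ J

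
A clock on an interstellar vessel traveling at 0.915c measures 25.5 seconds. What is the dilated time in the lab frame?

Proper time Δt₀ = 25.5 seconds
γ = 1/√(1 - 0.915²) = 2.4786
Δt = γΔt₀ = 2.4786 × 25.5 = 63.20 seconds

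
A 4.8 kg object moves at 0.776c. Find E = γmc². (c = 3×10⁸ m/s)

γ = 1/√(1 - 0.776²) = 1.5855
mc² = 4.8 × (3×10⁸)² = 4.320×10¹⁷ J
E = γmc² = 1.5855 × 4.320×10¹⁷ = 6.849×10¹⁷ J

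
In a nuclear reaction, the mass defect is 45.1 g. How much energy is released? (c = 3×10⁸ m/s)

Convert mass defect: Δm = 45.1 g = 0.0451 kg
E = Δm·c² = 0.0451 × (3×10⁸)²
= 0.0451 × 9×10¹⁶ = 4.059×10¹⁵ J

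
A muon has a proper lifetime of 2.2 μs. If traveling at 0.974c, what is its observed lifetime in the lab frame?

Proper lifetime τ₀ = 2.2 μs
γ = 1/√(1 - 0.974²) = 4.414
τ = γτ₀ = 4.414 × 2.2 μs = 9.711 μs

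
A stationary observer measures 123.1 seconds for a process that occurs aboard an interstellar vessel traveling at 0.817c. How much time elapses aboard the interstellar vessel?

Dilated time Δt = 123.1 seconds
γ = 1/√(1 - 0.817²) = 1.7342
Δt₀ = Δt/γ = 123.1/1.7342 = 70.98 seconds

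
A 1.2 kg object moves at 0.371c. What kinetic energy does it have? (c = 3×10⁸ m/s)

γ = 1/√(1 - 0.371²) = 1.07685
γ - 1 = 0.07685
KE = (γ-1)mc² = 0.07685 × 1.2 × (3×10⁸)² = 8.300×10¹⁵ J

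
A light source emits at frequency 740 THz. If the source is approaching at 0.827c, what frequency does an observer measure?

β = v/c = 0.827
(1+β)/(1-β) = 1.827/0.173 = 10.56
Doppler factor = √(10.56) = 3.250
f_obs = 740 × 3.250 = 2405 THz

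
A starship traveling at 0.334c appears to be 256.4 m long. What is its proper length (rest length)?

Contracted length L = 256.4 m
γ = 1/√(1 - 0.334²) = 1.061
L₀ = γL = 1.061 × 256.4 = 272.0 m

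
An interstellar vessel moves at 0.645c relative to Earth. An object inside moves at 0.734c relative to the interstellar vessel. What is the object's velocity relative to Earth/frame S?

u = (u' + v)/(1 + u'v/c²)
Numerator: 0.734 + 0.645 = 1.379
Denominator: 1 + 0.47343 = 1.47343
u = 1.379/1.47343 = 0.9359c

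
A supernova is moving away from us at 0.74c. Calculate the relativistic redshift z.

β = 0.74
(1+β)/(1-β) = 1.74/0.26 = 6.692
√(6.692) = 2.587
z = 2.587 - 1 = 1.587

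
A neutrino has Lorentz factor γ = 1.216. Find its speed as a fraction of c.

From γ = 1/√(1 - v²/c²):
1/γ² = 1/1.216² = 0.67629
v²/c² = 1 - 0.67629 = 0.32371
v/c = √(0.32371) = 0.5690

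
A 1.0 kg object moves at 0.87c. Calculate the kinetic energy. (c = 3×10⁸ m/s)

γ = 1/√(1 - 0.87²) = 2.0282
γ - 1 = 1.0282
KE = (γ-1)mc² = 1.0282 × 1.0 × (3×10⁸)² = 9.254×10¹⁶ J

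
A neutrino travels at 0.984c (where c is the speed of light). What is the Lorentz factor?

v/c = 0.984, so (v/c)² = 0.968256
1 - (v/c)² = 0.031744
γ = 1/√(0.031744) = 5.613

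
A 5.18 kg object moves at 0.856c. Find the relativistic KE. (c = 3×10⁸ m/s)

γ = 1/√(1 - 0.856²) = 1.9343
γ - 1 = 0.9343
KE = (γ-1)mc² = 0.9343 × 5.18 × (3×10⁸)² = 4.356×10¹⁷ J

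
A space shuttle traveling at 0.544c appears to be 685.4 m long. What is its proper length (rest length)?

Contracted length L = 685.4 m
γ = 1/√(1 - 0.544²) = 1.19177
L₀ = γL = 1.19177 × 685.4 = 816.8 m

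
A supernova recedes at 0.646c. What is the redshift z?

β = 0.646
(1+β)/(1-β) = 1.646/0.354 = 4.650
√(4.650) = 2.156
z = 2.156 - 1 = 1.156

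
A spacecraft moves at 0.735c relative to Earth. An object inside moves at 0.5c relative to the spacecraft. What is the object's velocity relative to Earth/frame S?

u = (u' + v)/(1 + u'v/c²)
Numerator: 0.5 + 0.735 = 1.235
Denominator: 1 + 0.3675 = 1.3675
u = 1.235/1.3675 = 0.9031c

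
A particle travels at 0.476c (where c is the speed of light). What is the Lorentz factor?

v/c = 0.476, so (v/c)² = 0.226576
1 - (v/c)² = 0.773424
γ = 1/√(0.773424) = 1.137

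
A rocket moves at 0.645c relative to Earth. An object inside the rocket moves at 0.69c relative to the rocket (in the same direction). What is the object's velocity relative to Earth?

u = (u' + v)/(1 + u'v/c²)
Numerator: 0.69 + 0.645 = 1.335
Denominator: 1 + 0.44505 = 1.44505
u = 1.335/1.44505 = 0.9238c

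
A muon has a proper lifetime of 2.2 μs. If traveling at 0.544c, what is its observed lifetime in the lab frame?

Proper lifetime τ₀ = 2.2 μs
γ = 1/√(1 - 0.544²) = 1.192
τ = γτ₀ = 1.192 × 2.2 μs = 2.622 μs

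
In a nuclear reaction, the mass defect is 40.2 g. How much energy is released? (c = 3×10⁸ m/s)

Convert mass defect: Δm = 40.2 g = 0.0402 kg
E = Δm·c² = 0.0402 × (3×10⁸)²
= 0.0402 × 9×10¹⁶ = 3.618×10¹⁵ J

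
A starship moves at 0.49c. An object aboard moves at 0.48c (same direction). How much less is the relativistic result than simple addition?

Classical: u' + v = 0.48 + 0.49 = 0.97c
Relativistic: u = (0.48 + 0.49)/(1 + 0.2352) = 0.97/1.2352 = 0.7853c
Difference: 0.97 - 0.7853 = 0.1847c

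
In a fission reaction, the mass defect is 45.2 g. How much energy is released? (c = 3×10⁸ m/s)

Convert mass defect: Δm = 45.2 g = 0.0452 kg
E = Δm·c² = 0.0452 × (3×10⁸)²
= 0.0452 × 9×10¹⁶ = 4.068×10¹⁵ J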